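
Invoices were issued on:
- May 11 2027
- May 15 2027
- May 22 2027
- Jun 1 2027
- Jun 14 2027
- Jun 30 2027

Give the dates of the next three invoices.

Intervals are 4, 7, 10, 13, 16 days — an arithmetic progression with common difference 3.
Next gap: 19 days. Jun 30 2027 + 19 days = Jul 19 2027.
Next gap: 22 days. Jul 19 2027 + 22 days = Aug 10 2027.
Next gap: 25 days. Aug 10 2027 + 25 days = Sep 4 2027.

Jul 19 2027, Aug 10 2027, Sep 4 2027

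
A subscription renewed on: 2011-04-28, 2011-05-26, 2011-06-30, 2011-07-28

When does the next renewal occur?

2011-08-25

Every date is a Thursday; gaps 28, 35, 28 days.
Each is the last Thursday of its month (at least one falls on the 29th or later, ruling out '4th Thursday').
August 2011 ends with Thursday 2011-08-25.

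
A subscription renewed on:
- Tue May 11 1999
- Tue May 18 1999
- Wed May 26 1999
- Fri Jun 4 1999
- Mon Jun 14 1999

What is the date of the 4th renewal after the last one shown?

Intervals are 7, 8, 9, 10 days — an arithmetic progression with common difference 1.
Next gap: 11 days. Mon Jun 14 1999 + 11 days = Fri Jun 25 1999.
Next gap: 12 days. Fri Jun 25 1999 + 12 days = Wed Jul 7 1999.
Next gap: 13 days. Wed Jul 7 1999 + 13 days = Tue Jul 20 1999.
Next gap: 14 days. Tue Jul 20 1999 + 14 days = Tue Aug 3 1999.

Tue Aug 3 1999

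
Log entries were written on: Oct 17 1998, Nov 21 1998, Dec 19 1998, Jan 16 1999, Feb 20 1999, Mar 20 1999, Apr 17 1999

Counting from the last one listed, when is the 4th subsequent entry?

Aug 21 1999

Gaps: 35, 28, 28, 35, 28, 28 days — a mix of 28 and 35. Every date is a Saturday.
Each is the 3rd Saturday of its month.
May 1999 — 3rd Saturday is May 15 1999.
3rd Saturday of June 1999: Jun 19 1999.
3rd Saturday of July 1999: Jul 17 1999.
3rd Saturday of August 1999: Aug 21 1999.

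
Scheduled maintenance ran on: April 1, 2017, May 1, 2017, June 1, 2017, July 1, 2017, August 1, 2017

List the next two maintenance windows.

The day-of-month is always 1 (30, 31, 30, 31 days between events).
So this recurs on the 1st of each month.
September 2017: September 1, 2017.
October 2017: October 1, 2017.

September 1, 2017; October 1, 2017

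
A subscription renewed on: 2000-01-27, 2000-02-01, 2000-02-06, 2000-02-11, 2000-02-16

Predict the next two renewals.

2000-02-21, 2000-02-26

Gaps between consecutive events: 5, 5, 5, 5 days — a constant 5-day interval.
2000-02-16 + 5 days = 2000-02-21.
2000-02-21 + 5 days = 2000-02-26.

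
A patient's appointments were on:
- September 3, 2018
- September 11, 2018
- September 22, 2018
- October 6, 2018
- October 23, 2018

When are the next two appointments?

Gaps: 8, 11, 14, 17 days — each gap is 3 larger than the previous one.
Next gap: 20 days. October 23, 2018 + 20 days = November 12, 2018.
Next gap: 23 days. November 12, 2018 + 23 days = December 5, 2018.

November 12, 2018; December 5, 2018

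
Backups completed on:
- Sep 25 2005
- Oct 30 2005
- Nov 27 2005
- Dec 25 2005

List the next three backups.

These are Sundays with 35, 28, 28-day gaps.
Each is the final Sunday of its month — Oct 30 2005 is past the 28th, so '4th Sunday' doesn't fit.
Last Sunday of January 2006: Jan 29 2006.
February 2006 ends with Sunday Feb 26 2006.
March 2006 ends with Sunday Mar 26 2006.

Jan 29 2006, Feb 26 2006, Mar 26 2006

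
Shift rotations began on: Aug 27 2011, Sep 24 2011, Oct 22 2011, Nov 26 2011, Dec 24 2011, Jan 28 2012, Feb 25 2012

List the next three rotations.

Gaps: 28, 28, 35, 28, 35, 28 days — a mix of 28 and 35. Every date is a Saturday.
Each is the 4th Saturday of its month.
4th Saturday of March 2012: Mar 24 2012.
4th Saturday of April 2012: Apr 28 2012.
4th Saturday of May 2012: May 26 2012.

Mar 24 2012, Apr 28 2012, May 26 2012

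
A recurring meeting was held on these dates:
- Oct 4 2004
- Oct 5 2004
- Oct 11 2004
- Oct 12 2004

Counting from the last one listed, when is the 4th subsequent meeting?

The gap pattern 1, 6, 1 repeats every 2 events.
These are the Mondays and Tuesdays of each week.
The following Monday is Oct 18 2004.
Next Tuesday: Oct 19 2004.
The following Monday is Oct 25 2004.
The following Tuesday is Oct 26 2004.

Oct 26 2004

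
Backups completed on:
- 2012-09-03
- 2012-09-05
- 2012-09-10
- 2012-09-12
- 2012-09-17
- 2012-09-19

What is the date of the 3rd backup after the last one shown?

2012-10-01

Every event lands on a Monday or Wednesday (gaps cycle 2, 5, 2, 5, 2).
So the schedule is: every Monday and Wednesday.
The following Monday is 2012-09-24.
The following Wednesday is 2012-09-26.
The following Monday is 2012-10-01.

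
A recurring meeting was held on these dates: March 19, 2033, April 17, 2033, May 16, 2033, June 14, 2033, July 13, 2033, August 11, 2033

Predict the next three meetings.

The spacing is 29, 29, 29, 29, 29 days — always 29 days.
August 11, 2033 + 29 days = September 9, 2033.
September 9, 2033 + 29 days = October 8, 2033.
October 8, 2033 + 29 days = November 6, 2033.

September 9, 2033; October 8, 2033; November 6, 2033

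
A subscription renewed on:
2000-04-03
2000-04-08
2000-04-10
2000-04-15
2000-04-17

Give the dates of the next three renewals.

2000-04-22, 2000-04-24, 2000-04-29

The gap pattern 5, 2, 5, 2 repeats every 2 events.
These are the Mondays and Saturdays of each week.
The following Saturday is 2000-04-22.
The following Monday is 2000-04-24.
Next Saturday: 2000-04-29.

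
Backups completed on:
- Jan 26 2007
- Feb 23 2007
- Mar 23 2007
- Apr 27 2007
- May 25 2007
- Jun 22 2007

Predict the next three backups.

Gaps: 28, 28, 35, 28, 28 days — a mix of 28 and 35. Every date is a Friday.
Each is the 4th Friday of its month.
July 2007 — 4th Friday is Jul 27 2007.
4th Friday of August 2007: Aug 24 2007.
September 2007 — 4th Friday is Sep 28 2007.

Jul 27 2007, Aug 24 2007, Sep 28 2007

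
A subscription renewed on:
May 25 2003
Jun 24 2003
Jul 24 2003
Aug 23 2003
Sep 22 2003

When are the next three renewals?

The spacing is 30, 30, 30, 30 days — always 30 days.
Sep 22 2003 + 30 days = Oct 22 2003.
Oct 22 2003 + 30 days = Nov 21 2003.
Nov 21 2003 + 30 days = Dec 21 2003.

Oct 22 2003, Nov 21 2003, Dec 21 2003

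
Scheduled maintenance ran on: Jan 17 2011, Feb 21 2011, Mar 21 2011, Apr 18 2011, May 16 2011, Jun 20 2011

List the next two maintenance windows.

Jul 18 2011, Aug 15 2011

These are Mondays at 28- or 35-day spacing (35, 28, 28, 28, 35).
The pattern: 3rd Monday of the month.
3rd Monday of July 2011: Jul 18 2011.
3rd Monday of August 2011: Aug 15 2011.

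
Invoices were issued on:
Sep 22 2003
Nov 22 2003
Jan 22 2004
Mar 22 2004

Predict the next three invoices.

Gaps: 61, 61, 60 days — not constant. Every event is on the 22nd of the month.
Pattern: the 22nd of every 2 months.
May 2004: May 22 2004.
Next: July 2004 → Jul 22 2004.
Next: September 2004 → Sep 22 2004.

May 22 2004, Jul 22 2004, Sep 22 2004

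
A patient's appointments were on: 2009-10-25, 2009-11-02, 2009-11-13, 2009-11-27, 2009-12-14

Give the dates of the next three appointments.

2010-01-03, 2010-01-26, 2010-02-21

The spacing grows by 3 each time: 8, 11, 14, 17 days.
Next gap: 20 days. 2009-12-14 + 20 days = 2010-01-03.
Next gap: 23 days. 2010-01-03 + 23 days = 2010-01-26.
Next gap: 26 days. 2010-01-26 + 26 days = 2010-02-21.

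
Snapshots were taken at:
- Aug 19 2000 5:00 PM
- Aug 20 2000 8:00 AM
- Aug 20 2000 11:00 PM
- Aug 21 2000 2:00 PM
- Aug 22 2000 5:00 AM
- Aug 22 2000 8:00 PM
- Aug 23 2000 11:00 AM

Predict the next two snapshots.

The interval is a steady 15 hours (15, 15, 15, 15, 15, 15).
Aug 23 2000 11:00 AM + 15 h = Aug 24 2000 2:00 AM.
Aug 24 2000 2:00 AM + 15 h = Aug 24 2000 5:00 PM.

Aug 24 2000 2:00 AM, Aug 24 2000 5:00 PM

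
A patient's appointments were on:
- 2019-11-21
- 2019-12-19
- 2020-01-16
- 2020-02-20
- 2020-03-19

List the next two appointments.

2020-04-16, 2020-05-21

Gaps: 28, 28, 35, 28 days — a mix of 28 and 35. Every date is a Thursday.
Each is the 3rd Thursday of its month.
April 2020 — 3rd Thursday is 2020-04-16.
3rd Thursday of May 2020: 2020-05-21.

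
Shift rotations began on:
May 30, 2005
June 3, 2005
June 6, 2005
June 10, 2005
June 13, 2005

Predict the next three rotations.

June 17, 2005; June 20, 2005; June 24, 2005

The gap pattern 4, 3, 4, 3 repeats every 2 events.
These are the Mondays and Fridays of each week.
The following Friday is June 17, 2005.
Next Monday: June 20, 2005.
Next Friday: June 24, 2005.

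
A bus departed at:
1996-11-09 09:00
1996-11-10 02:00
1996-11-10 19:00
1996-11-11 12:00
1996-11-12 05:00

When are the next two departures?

Spacing: 17, 17, 17, 17 h — constant 17 h.
1996-11-12 05:00 + 17 h = 1996-11-12 22:00.
1996-11-12 22:00 + 17 h = 1996-11-13 15:00.

1996-11-12 22:00, 1996-11-13 15:00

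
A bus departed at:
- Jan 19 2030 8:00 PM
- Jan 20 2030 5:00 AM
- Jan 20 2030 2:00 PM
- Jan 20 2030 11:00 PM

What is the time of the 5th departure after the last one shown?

The interval is a steady 9 hours (9, 9, 9).
Jan 20 2030 11:00 PM + 9 h = Jan 21 2030 8:00 AM.
Jan 21 2030 8:00 AM + 9 h = Jan 21 2030 5:00 PM.
Jan 21 2030 5:00 PM + 9 h = Jan 22 2030 2:00 AM.
Jan 22 2030 2:00 AM + 9 h = Jan 22 2030 11:00 AM.
Jan 22 2030 11:00 AM + 9 h = Jan 22 2030 8:00 PM.

Jan 22 2030 8:00 PM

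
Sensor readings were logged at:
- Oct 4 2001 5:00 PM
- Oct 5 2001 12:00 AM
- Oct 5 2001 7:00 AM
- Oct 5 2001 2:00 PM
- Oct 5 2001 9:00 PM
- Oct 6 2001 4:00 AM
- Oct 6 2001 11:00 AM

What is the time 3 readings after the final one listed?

The interval is a steady 7 hours (7, 7, 7, 7, 7, 7).
Oct 6 2001 11:00 AM + 7 h = Oct 6 2001 6:00 PM.
Oct 6 2001 6:00 PM + 7 h = Oct 7 2001 1:00 AM.
Oct 7 2001 1:00 AM + 7 h = Oct 7 2001 8:00 AM.

Oct 7 2001 8:00 AM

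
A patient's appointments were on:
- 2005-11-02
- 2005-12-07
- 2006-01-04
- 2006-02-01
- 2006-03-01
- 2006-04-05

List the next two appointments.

2006-05-03, 2006-06-07

Gaps: 35, 28, 28, 28, 35 days — a mix of 28 and 35. Every date is a Wednesday.
Each is the 1st Wednesday of its month.
1st Wednesday of May 2006: 2006-05-03.
June 2006 — 1st Wednesday is 2006-06-07.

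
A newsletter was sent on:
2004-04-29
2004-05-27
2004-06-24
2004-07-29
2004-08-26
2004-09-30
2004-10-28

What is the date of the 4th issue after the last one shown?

2005-02-24

These are Thursdays with 28, 28, 35, 28, 35, 28-day gaps.
Each is the final Thursday of its month — 2004-04-29 is past the 28th, so '4th Thursday' doesn't fit.
Last Thursday of November 2004: 2004-11-25.
Last Thursday of December 2004: 2004-12-30.
Last Thursday of January 2005: 2005-01-27.
Last Thursday of February 2005: 2005-02-24.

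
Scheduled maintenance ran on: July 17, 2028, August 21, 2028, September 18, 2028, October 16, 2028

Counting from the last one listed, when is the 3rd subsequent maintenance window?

January 15, 2029

Gaps: 35, 28, 28 days — a mix of 28 and 35. Every date is a Monday.
Each is the 3rd Monday of its month.
3rd Monday of November 2028: November 20, 2028.
3rd Monday of December 2028: December 18, 2028.
3rd Monday of January 2029: January 15, 2029.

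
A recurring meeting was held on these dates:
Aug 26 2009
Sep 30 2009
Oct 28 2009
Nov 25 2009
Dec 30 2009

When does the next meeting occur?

Every date is a Wednesday; gaps 35, 28, 28, 35 days.
Each is the last Wednesday of its month (at least one falls on the 29th or later, ruling out '4th Wednesday').
Last Wednesday of January 2010: Jan 27 2010.

Jan 27 2010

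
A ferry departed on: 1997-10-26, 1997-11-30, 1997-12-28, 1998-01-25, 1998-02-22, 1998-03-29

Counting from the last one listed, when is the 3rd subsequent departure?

Every date is a Sunday; gaps 35, 28, 28, 28, 35 days.
Each is the last Sunday of its month (at least one falls on the 29th or later, ruling out '4th Sunday').
Last Sunday of April 1998: 1998-04-26.
May 1998 ends with Sunday 1998-05-31.
June 1998 ends with Sunday 1998-06-28.

1998-06-28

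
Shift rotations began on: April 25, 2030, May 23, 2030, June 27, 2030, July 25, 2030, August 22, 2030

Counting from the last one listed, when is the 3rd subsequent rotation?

November 28, 2030

These are Thursdays at 28- or 35-day spacing (28, 35, 28, 28).
The pattern: 4th Thursday of the month.
September 2030 — 4th Thursday is September 26, 2030.
October 2030 — 4th Thursday is October 24, 2030.
November 2030 — 4th Thursday is November 28, 2030.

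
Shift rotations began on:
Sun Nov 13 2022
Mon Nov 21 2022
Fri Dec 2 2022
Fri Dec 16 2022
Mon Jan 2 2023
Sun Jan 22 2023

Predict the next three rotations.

Tue Feb 14 2023, Sun Mar 12 2023, Mon Apr 10 2023

Gaps: 8, 11, 14, 17, 20 days — each gap is 3 larger than the previous one.
Next gap: 23 days. Sun Jan 22 2023 + 23 days = Tue Feb 14 2023.
Next gap: 26 days. Tue Feb 14 2023 + 26 days = Sun Mar 12 2023.
Next gap: 29 days. Sun Mar 12 2023 + 29 days = Mon Apr 10 2023.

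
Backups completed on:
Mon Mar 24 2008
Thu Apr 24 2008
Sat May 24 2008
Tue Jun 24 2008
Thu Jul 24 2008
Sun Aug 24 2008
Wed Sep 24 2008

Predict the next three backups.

Fri Oct 24 2008, Mon Nov 24 2008, Wed Dec 24 2008

The day-of-month is always 24 (31, 30, 31, 30, 31, 31 days between events).
So this recurs on the 24th of each month.
October 2008: Fri Oct 24 2008.
Next: November 2008 → Mon Nov 24 2008.
Next: December 2008 → Wed Dec 24 2008.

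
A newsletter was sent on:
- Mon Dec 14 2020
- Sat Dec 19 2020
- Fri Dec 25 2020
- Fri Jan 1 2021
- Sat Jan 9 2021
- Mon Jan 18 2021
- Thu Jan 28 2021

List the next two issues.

The spacing grows by 1 each time: 5, 6, 7, 8, 9, 10 days.
Next gap: 11 days. Thu Jan 28 2021 + 11 days = Mon Feb 8 2021.
Next gap: 12 days. Mon Feb 8 2021 + 12 days = Sat Feb 20 2021.

Mon Feb 8 2021, Sat Feb 20 2021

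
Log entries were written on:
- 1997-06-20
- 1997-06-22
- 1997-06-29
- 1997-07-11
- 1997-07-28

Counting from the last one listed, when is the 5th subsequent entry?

1998-01-04

Intervals are 2, 7, 12, 17 days — an arithmetic progression with common difference 5.
Next gap: 22 days. 1997-07-28 + 22 days = 1997-08-19.
Next gap: 27 days. 1997-08-19 + 27 days = 1997-09-15.
Next gap: 32 days. 1997-09-15 + 32 days = 1997-10-17.
Next gap: 37 days. 1997-10-17 + 37 days = 1997-11-23.
Next gap: 42 days. 1997-11-23 + 42 days = 1998-01-04.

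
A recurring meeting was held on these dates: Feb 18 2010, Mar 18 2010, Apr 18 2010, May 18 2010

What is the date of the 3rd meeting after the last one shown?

Aug 18 2010

Each date is the 18th; the gaps (28, 31, 30) track the month lengths.
The rule is the 18th of each month.
June 2010: Jun 18 2010.
July 2010: Jul 18 2010.
Next: August 2010 → Aug 18 2010.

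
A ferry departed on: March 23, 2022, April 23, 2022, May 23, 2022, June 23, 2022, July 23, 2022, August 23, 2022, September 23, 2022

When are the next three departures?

October 23, 2022; November 23, 2022; December 23, 2022

The day-of-month is always 23 (31, 30, 31, 30, 31, 31 days between events).
So this recurs on the 23rd of each month.
Next: October 2022 → October 23, 2022.
Next: November 2022 → November 23, 2022.
December 2022: December 23, 2022.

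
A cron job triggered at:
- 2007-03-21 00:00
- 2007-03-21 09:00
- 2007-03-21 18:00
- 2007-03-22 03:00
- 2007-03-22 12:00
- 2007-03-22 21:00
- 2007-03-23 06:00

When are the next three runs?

2007-03-23 15:00, 2007-03-24 00:00, 2007-03-24 09:00

The interval is a steady 9 hours (9, 9, 9, 9, 9, 9).
2007-03-23 06:00 + 9 h = 2007-03-23 15:00.
2007-03-23 15:00 + 9 h = 2007-03-24 00:00.
2007-03-24 00:00 + 9 h = 2007-03-24 09:00.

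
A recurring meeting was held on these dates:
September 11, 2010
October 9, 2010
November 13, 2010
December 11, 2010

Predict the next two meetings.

January 8, 2011; February 12, 2011

These are Saturdays at 28- or 35-day spacing (28, 35, 28).
The pattern: 2nd Saturday of the month.
2nd Saturday of January 2011: January 8, 2011.
2nd Saturday of February 2011: February 12, 2011.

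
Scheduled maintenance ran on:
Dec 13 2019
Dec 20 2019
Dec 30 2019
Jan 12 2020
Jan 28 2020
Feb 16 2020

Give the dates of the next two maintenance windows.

The spacing grows by 3 each time: 7, 10, 13, 16, 19 days.
Next gap: 22 days. Feb 16 2020 + 22 days = Mar 9 2020.
Next gap: 25 days. Mar 9 2020 + 25 days = Apr 3 2020.

Mar 9 2020, Apr 3 2020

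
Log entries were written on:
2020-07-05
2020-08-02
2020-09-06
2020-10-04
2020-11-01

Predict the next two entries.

All dates are Sundays, 28, 35, 28, 28 days apart.
Specifically, the 1st Sunday of each month.
December 2020 — 1st Sunday is 2020-12-06.
1st Sunday of January 2021: 2021-01-03.

2020-12-06, 2021-01-03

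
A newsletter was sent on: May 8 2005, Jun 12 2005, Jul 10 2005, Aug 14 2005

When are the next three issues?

All dates are Sundays, 35, 28, 35 days apart.
Specifically, the 2nd Sunday of each month.
2nd Sunday of September 2005: Sep 11 2005.
October 2005 — 2nd Sunday is Oct 9 2005.
2nd Sunday of November 2005: Nov 13 2005.

Sep 11 2005, Oct 9 2005, Nov 13 2005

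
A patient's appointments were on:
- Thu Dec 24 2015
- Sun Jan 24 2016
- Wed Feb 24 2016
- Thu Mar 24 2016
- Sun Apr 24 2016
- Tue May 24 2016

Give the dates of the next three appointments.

Each date is the 24th; the gaps (31, 31, 29, 31, 30) track the month lengths.
The rule is the 24th of each month.
Next: June 2016 → Fri Jun 24 2016.
Next: July 2016 → Sun Jul 24 2016.
Next: August 2016 → Wed Aug 24 2016.

Fri Jun 24 2016, Sun Jul 24 2016, Wed Aug 24 2016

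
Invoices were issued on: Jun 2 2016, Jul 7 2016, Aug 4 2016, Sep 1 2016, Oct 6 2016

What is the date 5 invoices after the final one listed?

Mar 2 2017

Gaps: 35, 28, 28, 35 days — a mix of 28 and 35. Every date is a Thursday.
Each is the 1st Thursday of its month.
1st Thursday of November 2016: Nov 3 2016.
December 2016 — 1st Thursday is Dec 1 2016.
1st Thursday of January 2017: Jan 5 2017.
February 2017 — 1st Thursday is Feb 2 2017.
March 2017 — 1st Thursday is Mar 2 2017.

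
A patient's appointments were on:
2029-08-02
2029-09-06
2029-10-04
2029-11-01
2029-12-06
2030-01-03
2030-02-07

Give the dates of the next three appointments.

2030-03-07, 2030-04-04, 2030-05-02

All dates are Thursdays, 35, 28, 28, 35, 28, 35 days apart.
Specifically, the 1st Thursday of each month.
March 2030 — 1st Thursday is 2030-03-07.
1st Thursday of April 2030: 2030-04-04.
1st Thursday of May 2030: 2030-05-02.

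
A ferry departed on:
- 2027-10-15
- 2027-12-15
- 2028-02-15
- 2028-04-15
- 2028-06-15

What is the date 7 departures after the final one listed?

2029-08-15

Each date is the 15th; the gaps (61, 62, 60, 61) track the month lengths.
The rule is the 15th of every 2 months.
August 2028: 2028-08-15.
October 2028: 2028-10-15.
December 2028: 2028-12-15.
February 2029: 2029-02-15.
April 2029: 2029-04-15.
June 2029: 2029-06-15.
Next: August 2029 → 2029-08-15.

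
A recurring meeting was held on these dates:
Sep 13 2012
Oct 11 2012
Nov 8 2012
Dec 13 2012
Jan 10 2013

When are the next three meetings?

Gaps: 28, 28, 35, 28 days — a mix of 28 and 35. Every date is a Thursday.
Each is the 2nd Thursday of its month.
2nd Thursday of February 2013: Feb 14 2013.
2nd Thursday of March 2013: Mar 14 2013.
2nd Thursday of April 2013: Apr 11 2013.

Feb 14 2013, Mar 14 2013, Apr 11 2013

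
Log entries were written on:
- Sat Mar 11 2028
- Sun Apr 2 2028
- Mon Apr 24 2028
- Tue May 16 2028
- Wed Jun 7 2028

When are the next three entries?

Every event comes 22 days after the last (22, 22, 22, 22).
Wed Jun 7 2028 + 22 days = Thu Jun 29 2028.
Thu Jun 29 2028 + 22 days = Fri Jul 21 2028.
Fri Jul 21 2028 + 22 days = Sat Aug 12 2028.

Thu Jun 29 2028, Fri Jul 21 2028, Sat Aug 12 2028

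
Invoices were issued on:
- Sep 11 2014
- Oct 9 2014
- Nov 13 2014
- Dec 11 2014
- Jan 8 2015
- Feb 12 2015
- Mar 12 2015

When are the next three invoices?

Apr 9 2015, May 14 2015, Jun 11 2015

All dates are Thursdays, 28, 35, 28, 28, 35, 28 days apart.
Specifically, the 2nd Thursday of each month.
April 2015 — 2nd Thursday is Apr 9 2015.
May 2015 — 2nd Thursday is May 14 2015.
2nd Thursday of June 2015: Jun 11 2015.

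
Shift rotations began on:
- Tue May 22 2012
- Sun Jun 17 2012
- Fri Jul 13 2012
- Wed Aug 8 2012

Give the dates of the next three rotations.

The spacing is 26, 26, 26 days — always 26 days.
Wed Aug 8 2012 + 26 days = Mon Sep 3 2012.
Mon Sep 3 2012 + 26 days = Sat Sep 29 2012.
Sat Sep 29 2012 + 26 days = Thu Oct 25 2012.

Mon Sep 3 2012, Sat Sep 29 2012, Thu Oct 25 2012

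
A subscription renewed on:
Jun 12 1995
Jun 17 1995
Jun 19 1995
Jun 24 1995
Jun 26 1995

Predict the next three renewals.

Jul 1 1995, Jul 3 1995, Jul 8 1995

Every event lands on a Monday or Saturday (gaps cycle 5, 2, 5, 2).
So the schedule is: every Monday and Saturday.
Next Saturday: Jul 1 1995.
The following Monday is Jul 3 1995.
The following Saturday is Jul 8 1995.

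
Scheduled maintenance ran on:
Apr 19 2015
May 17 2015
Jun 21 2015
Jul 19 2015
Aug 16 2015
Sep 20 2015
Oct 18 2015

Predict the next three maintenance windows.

These are Sundays at 28- or 35-day spacing (28, 35, 28, 28, 35, 28).
The pattern: 3rd Sunday of the month.
3rd Sunday of November 2015: Nov 15 2015.
December 2015 — 3rd Sunday is Dec 20 2015.
January 2016 — 3rd Sunday is Jan 17 2016.

Nov 15 2015, Dec 20 2015, Jan 17 2016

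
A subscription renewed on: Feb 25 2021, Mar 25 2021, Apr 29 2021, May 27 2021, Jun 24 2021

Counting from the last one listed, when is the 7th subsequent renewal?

All Thursdays; the gaps (28, 35, 28, 28) vary with month length.
This is the last Thursday of each month.
Last Thursday of July 2021: Jul 29 2021.
August 2021 ends with Thursday Aug 26 2021.
Last Thursday of September 2021: Sep 30 2021.
October 2021 ends with Thursday Oct 28 2021.
November 2021 ends with Thursday Nov 25 2021.
December 2021 ends with Thursday Dec 30 2021.
January 2022 ends with Thursday Jan 27 2022.

Jan 27 2022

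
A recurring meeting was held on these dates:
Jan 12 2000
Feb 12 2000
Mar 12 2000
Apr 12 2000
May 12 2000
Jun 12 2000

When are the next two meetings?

Gaps: 31, 29, 31, 30, 31 days — not constant. Every event is on the 12th of the month.
Pattern: the 12th of each month.
July 2000: Jul 12 2000.
August 2000: Aug 12 2000.

Jul 12 2000, Aug 12 2000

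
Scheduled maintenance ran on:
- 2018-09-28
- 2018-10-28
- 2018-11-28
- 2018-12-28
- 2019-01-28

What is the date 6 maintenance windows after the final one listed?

Each date is the 28th; the gaps (30, 31, 30, 31) track the month lengths.
The rule is the 28th of each month.
Next: February 2019 → 2019-02-28.
Next: March 2019 → 2019-03-28.
Next: April 2019 → 2019-04-28.
May 2019: 2019-05-28.
Next: June 2019 → 2019-06-28.
Next: July 2019 → 2019-07-28.

2019-07-28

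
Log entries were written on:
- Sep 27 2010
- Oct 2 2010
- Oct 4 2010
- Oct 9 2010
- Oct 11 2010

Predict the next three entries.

Oct 16 2010, Oct 18 2010, Oct 23 2010

Every event lands on a Monday or Saturday (gaps cycle 5, 2, 5, 2).
So the schedule is: every Monday and Saturday.
Next Saturday: Oct 16 2010.
The following Monday is Oct 18 2010.
The following Saturday is Oct 23 2010.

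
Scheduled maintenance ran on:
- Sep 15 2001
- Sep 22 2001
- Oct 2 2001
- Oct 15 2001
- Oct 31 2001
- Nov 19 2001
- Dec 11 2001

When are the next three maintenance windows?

Jan 5 2002, Feb 2 2002, Mar 5 2002

The spacing grows by 3 each time: 7, 10, 13, 16, 19, 22 days.
Next gap: 25 days. Dec 11 2001 + 25 days = Jan 5 2002.
Next gap: 28 days. Jan 5 2002 + 28 days = Feb 2 2002.
Next gap: 31 days. Feb 2 2002 + 31 days = Mar 5 2002.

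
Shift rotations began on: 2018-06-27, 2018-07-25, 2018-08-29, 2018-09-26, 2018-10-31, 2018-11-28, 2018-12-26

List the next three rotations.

2019-01-30, 2019-02-27, 2019-03-27

Every date is a Wednesday; gaps 28, 35, 28, 35, 28, 28 days.
Each is the last Wednesday of its month (at least one falls on the 29th or later, ruling out '4th Wednesday').
Last Wednesday of January 2019: 2019-01-30.
February 2019 ends with Wednesday 2019-02-27.
March 2019 ends with Wednesday 2019-03-27.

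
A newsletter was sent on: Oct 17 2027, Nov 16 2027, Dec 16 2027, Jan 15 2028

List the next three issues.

Feb 14 2028, Mar 15 2028, Apr 14 2028

Every event comes 30 days after the last (30, 30, 30).
Jan 15 2028 + 30 days = Feb 14 2028.
Feb 14 2028 + 30 days = Mar 15 2028.
Mar 15 2028 + 30 days = Apr 14 2028.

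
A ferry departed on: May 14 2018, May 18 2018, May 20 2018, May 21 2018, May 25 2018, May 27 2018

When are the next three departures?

May 28 2018, Jun 1 2018, Jun 3 2018

Every event lands on a Monday or Friday or Sunday (gaps cycle 4, 2, 1, 4, 2).
So the schedule is: every Monday, Friday and Sunday.
Next Monday: May 28 2018.
Next Friday: Jun 1 2018.
Next Sunday: Jun 3 2018.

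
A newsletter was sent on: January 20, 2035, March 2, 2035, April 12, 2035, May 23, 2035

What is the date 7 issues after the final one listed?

March 5, 2036

Gaps between consecutive events: 41, 41, 41 days — a constant 41-day interval.
May 23, 2035 + 41 days = July 3, 2035.
July 3, 2035 + 41 days = August 13, 2035.
August 13, 2035 + 41 days = September 23, 2035.
September 23, 2035 + 41 days = November 3, 2035.
November 3, 2035 + 41 days = December 14, 2035.
December 14, 2035 + 41 days = January 24, 2036.
January 24, 2036 + 41 days = March 5, 2036.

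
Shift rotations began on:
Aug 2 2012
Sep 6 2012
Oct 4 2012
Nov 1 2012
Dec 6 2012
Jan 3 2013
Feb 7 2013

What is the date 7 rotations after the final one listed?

All dates are Thursdays, 35, 28, 28, 35, 28, 35 days apart.
Specifically, the 1st Thursday of each month.
March 2013 — 1st Thursday is Mar 7 2013.
April 2013 — 1st Thursday is Apr 4 2013.
May 2013 — 1st Thursday is May 2 2013.
June 2013 — 1st Thursday is Jun 6 2013.
July 2013 — 1st Thursday is Jul 4 2013.
1st Thursday of August 2013: Aug 1 2013.
1st Thursday of September 2013: Sep 5 2013.

Sep 5 2013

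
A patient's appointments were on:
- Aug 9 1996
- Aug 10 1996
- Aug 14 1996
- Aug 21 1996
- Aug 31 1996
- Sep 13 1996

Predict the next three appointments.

Intervals are 1, 4, 7, 10, 13 days — an arithmetic progression with common difference 3.
Next gap: 16 days. Sep 13 1996 + 16 days = Sep 29 1996.
Next gap: 19 days. Sep 29 1996 + 19 days = Oct 18 1996.
Next gap: 22 days. Oct 18 1996 + 22 days = Nov 9 1996.

Sep 29 1996, Oct 18 1996, Nov 9 1996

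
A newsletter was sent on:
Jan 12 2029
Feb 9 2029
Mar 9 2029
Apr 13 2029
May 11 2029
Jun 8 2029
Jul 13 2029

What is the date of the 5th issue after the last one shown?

Gaps: 28, 28, 35, 28, 28, 35 days — a mix of 28 and 35. Every date is a Friday.
Each is the 2nd Friday of its month.
August 2029 — 2nd Friday is Aug 10 2029.
September 2029 — 2nd Friday is Sep 14 2029.
2nd Friday of October 2029: Oct 12 2029.
2nd Friday of November 2029: Nov 9 2029.
2nd Friday of December 2029: Dec 14 2029.

Dec 14 2029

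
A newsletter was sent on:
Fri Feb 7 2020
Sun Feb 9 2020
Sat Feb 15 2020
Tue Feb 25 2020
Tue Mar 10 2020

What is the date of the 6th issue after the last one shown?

Tue Aug 25 2020

Intervals are 2, 6, 10, 14 days — an arithmetic progression with common difference 4.
Next gap: 18 days. Tue Mar 10 2020 + 18 days = Sat Mar 28 2020.
Next gap: 22 days. Sat Mar 28 2020 + 22 days = Sun Apr 19 2020.
Next gap: 26 days. Sun Apr 19 2020 + 26 days = Fri May 15 2020.
Next gap: 30 days. Fri May 15 2020 + 30 days = Sun Jun 14 2020.
Next gap: 34 days. Sun Jun 14 2020 + 34 days = Sat Jul 18 2020.
Next gap: 38 days. Sat Jul 18 2020 + 38 days = Tue Aug 25 2020.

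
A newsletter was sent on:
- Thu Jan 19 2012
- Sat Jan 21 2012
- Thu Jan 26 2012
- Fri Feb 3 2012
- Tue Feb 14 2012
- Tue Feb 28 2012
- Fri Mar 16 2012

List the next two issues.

Intervals are 2, 5, 8, 11, 14, 17 days — an arithmetic progression with common difference 3.
Next gap: 20 days. Fri Mar 16 2012 + 20 days = Thu Apr 5 2012.
Next gap: 23 days. Thu Apr 5 2012 + 23 days = Sat Apr 28 2012.

Thu Apr 5 2012, Sat Apr 28 2012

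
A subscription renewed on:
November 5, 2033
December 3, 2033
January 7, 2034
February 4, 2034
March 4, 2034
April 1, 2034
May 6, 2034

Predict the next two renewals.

Gaps: 28, 35, 28, 28, 28, 35 days — a mix of 28 and 35. Every date is a Saturday.
Each is the 1st Saturday of its month.
1st Saturday of June 2034: June 3, 2034.
1st Saturday of July 2034: July 1, 2034.

June 3, 2034; July 1, 2034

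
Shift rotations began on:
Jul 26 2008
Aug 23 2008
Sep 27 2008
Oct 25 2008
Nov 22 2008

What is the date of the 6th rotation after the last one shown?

Gaps: 28, 35, 28, 28 days — a mix of 28 and 35. Every date is a Saturday.
Each is the 4th Saturday of its month.
December 2008 — 4th Saturday is Dec 27 2008.
4th Saturday of January 2009: Jan 24 2009.
February 2009 — 4th Saturday is Feb 28 2009.
4th Saturday of March 2009: Mar 28 2009.
April 2009 — 4th Saturday is Apr 25 2009.
May 2009 — 4th Saturday is May 23 2009.

May 23 2009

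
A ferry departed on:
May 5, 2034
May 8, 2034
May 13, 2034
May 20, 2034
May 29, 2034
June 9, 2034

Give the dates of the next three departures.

Gaps: 3, 5, 7, 9, 11 days — each gap is 2 larger than the previous one.
Next gap: 13 days. June 9, 2034 + 13 days = June 22, 2034.
Next gap: 15 days. June 22, 2034 + 15 days = July 7, 2034.
Next gap: 17 days. July 7, 2034 + 17 days = July 24, 2034.

June 22, 2034; July 7, 2034; July 24, 2034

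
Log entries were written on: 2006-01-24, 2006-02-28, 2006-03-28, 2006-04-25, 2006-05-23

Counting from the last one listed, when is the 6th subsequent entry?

2006-11-28

Gaps: 35, 28, 28, 28 days — a mix of 28 and 35. Every date is a Tuesday.
Each is the 4th Tuesday of its month.
4th Tuesday of June 2006: 2006-06-27.
July 2006 — 4th Tuesday is 2006-07-25.
4th Tuesday of August 2006: 2006-08-22.
September 2006 — 4th Tuesday is 2006-09-26.
4th Tuesday of October 2006: 2006-10-24.
November 2006 — 4th Tuesday is 2006-11-28.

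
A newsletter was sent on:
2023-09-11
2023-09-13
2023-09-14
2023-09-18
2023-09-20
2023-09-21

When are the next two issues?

2023-09-25, 2023-09-27

The gap pattern 2, 1, 4, 2, 1 repeats every 3 events.
These are the Mondays, Wednesdays and Thursdays of each week.
Next Monday: 2023-09-25.
Next Wednesday: 2023-09-27.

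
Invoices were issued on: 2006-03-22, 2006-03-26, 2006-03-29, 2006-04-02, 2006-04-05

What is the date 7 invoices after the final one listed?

Every event lands on a Wednesday or Sunday (gaps cycle 4, 3, 4, 3).
So the schedule is: every Wednesday and Sunday.
Next Sunday: 2006-04-09.
Next Wednesday: 2006-04-12.
The following Sunday is 2006-04-16.
The following Wednesday is 2006-04-19.
Next Sunday: 2006-04-23.
Next Wednesday: 2006-04-26.
The following Sunday is 2006-04-30.

2006-04-30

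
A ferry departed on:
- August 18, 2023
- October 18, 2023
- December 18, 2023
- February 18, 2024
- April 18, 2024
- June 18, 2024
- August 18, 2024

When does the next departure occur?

October 18, 2024

The day-of-month is always 18 (61, 61, 62, 60, 61, 61 days between events).
So this recurs on the 18th of every 2 months.
October 2024: October 18, 2024.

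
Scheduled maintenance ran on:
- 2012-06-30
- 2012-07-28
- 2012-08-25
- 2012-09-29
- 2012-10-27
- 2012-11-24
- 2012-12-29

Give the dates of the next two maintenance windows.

2013-01-26, 2013-02-23

Every date is a Saturday; gaps 28, 28, 35, 28, 28, 35 days.
Each is the last Saturday of its month (at least one falls on the 29th or later, ruling out '4th Saturday').
January 2013 ends with Saturday 2013-01-26.
February 2013 ends with Saturday 2013-02-23.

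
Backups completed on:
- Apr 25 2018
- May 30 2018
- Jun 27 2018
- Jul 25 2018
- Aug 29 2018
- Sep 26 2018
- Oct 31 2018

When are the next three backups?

Nov 28 2018, Dec 26 2018, Jan 30 2019

Every date is a Wednesday; gaps 35, 28, 28, 35, 28, 35 days.
Each is the last Wednesday of its month (at least one falls on the 29th or later, ruling out '4th Wednesday').
November 2018 ends with Wednesday Nov 28 2018.
Last Wednesday of December 2018: Dec 26 2018.
January 2019 ends with Wednesday Jan 30 2019.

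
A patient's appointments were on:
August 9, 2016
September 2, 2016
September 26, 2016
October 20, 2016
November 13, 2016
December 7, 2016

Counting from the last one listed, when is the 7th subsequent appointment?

May 24, 2017

Every event comes 24 days after the last (24, 24, 24, 24, 24).
December 7, 2016 + 24 days = December 31, 2016.
December 31, 2016 + 24 days = January 24, 2017.
January 24, 2017 + 24 days = February 17, 2017.
February 17, 2017 + 24 days = March 13, 2017.
March 13, 2017 + 24 days = April 6, 2017.
April 6, 2017 + 24 days = April 30, 2017.
April 30, 2017 + 24 days = May 24, 2017.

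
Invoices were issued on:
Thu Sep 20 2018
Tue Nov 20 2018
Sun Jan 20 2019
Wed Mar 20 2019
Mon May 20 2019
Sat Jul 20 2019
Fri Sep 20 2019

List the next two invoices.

Wed Nov 20 2019, Mon Jan 20 2020

Gaps: 61, 61, 59, 61, 61, 62 days — not constant. Every event is on the 20th of the month.
Pattern: the 20th of every 2 months.
November 2019: Wed Nov 20 2019.
January 2020: Mon Jan 20 2020.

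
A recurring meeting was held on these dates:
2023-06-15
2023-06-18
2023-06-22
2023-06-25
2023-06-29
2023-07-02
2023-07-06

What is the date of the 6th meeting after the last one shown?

2023-07-27

Gaps: 3, 4, 3, 4, 3, 4 days — not constant, but cyclic with period 2.
The events fall on every Thursday and Sunday.
Next Sunday: 2023-07-09.
The following Thursday is 2023-07-13.
The following Sunday is 2023-07-16.
The following Thursday is 2023-07-20.
The following Sunday is 2023-07-23.
The following Thursday is 2023-07-27.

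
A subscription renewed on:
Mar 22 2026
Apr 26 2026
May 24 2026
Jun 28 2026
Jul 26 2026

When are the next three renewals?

These are Sundays at 28- or 35-day spacing (35, 28, 35, 28).
The pattern: 4th Sunday of the month.
4th Sunday of August 2026: Aug 23 2026.
4th Sunday of September 2026: Sep 27 2026.
4th Sunday of October 2026: Oct 25 2026.

Aug 23 2026, Sep 27 2026, Oct 25 2026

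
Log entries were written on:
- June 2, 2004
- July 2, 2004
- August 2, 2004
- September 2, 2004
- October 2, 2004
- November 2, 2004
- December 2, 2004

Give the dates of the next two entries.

January 2, 2005; February 2, 2005

Each date is the 2nd; the gaps (30, 31, 31, 30, 31, 30) track the month lengths.
The rule is the 2nd of each month.
Next: January 2005 → January 2, 2005.
February 2005: February 2, 2005.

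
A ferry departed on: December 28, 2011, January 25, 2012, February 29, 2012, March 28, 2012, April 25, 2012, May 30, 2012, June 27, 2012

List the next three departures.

July 25, 2012; August 29, 2012; September 26, 2012

All Wednesdays; the gaps (28, 35, 28, 28, 35, 28) vary with month length.
This is the last Wednesday of each month.
Last Wednesday of July 2012: July 25, 2012.
August 2012 ends with Wednesday August 29, 2012.
Last Wednesday of September 2012: September 26, 2012.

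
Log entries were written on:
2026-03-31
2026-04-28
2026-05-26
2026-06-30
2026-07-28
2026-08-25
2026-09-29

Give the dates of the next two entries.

Every date is a Tuesday; gaps 28, 28, 35, 28, 28, 35 days.
Each is the last Tuesday of its month (at least one falls on the 29th or later, ruling out '4th Tuesday').
October 2026 ends with Tuesday 2026-10-27.
November 2026 ends with Tuesday 2026-11-24.

2026-10-27, 2026-11-24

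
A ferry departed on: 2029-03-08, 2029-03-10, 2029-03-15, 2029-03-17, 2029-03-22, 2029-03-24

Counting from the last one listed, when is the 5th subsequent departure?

2029-04-12

Gaps: 2, 5, 2, 5, 2 days — not constant, but cyclic with period 2.
The events fall on every Thursday and Saturday.
The following Thursday is 2029-03-29.
Next Saturday: 2029-03-31.
The following Thursday is 2029-04-05.
Next Saturday: 2029-04-07.
The following Thursday is 2029-04-12.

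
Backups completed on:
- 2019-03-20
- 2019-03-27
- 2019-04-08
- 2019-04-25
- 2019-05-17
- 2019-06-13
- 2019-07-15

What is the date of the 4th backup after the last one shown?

2020-01-09

Intervals are 7, 12, 17, 22, 27, 32 days — an arithmetic progression with common difference 5.
Next gap: 37 days. 2019-07-15 + 37 days = 2019-08-21.
Next gap: 42 days. 2019-08-21 + 42 days = 2019-10-02.
Next gap: 47 days. 2019-10-02 + 47 days = 2019-11-18.
Next gap: 52 days. 2019-11-18 + 52 days = 2020-01-09.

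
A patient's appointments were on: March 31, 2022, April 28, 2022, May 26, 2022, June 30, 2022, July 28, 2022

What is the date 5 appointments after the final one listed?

December 29, 2022

All Thursdays; the gaps (28, 28, 35, 28) vary with month length.
This is the last Thursday of each month.
Last Thursday of August 2022: August 25, 2022.
Last Thursday of September 2022: September 29, 2022.
October 2022 ends with Thursday October 27, 2022.
November 2022 ends with Thursday November 24, 2022.
December 2022 ends with Thursday December 29, 2022.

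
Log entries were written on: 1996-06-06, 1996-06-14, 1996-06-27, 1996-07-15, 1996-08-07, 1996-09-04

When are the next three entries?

Gaps: 8, 13, 18, 23, 28 days — each gap is 5 larger than the previous one.
Next gap: 33 days. 1996-09-04 + 33 days = 1996-10-07.
Next gap: 38 days. 1996-10-07 + 38 days = 1996-11-14.
Next gap: 43 days. 1996-11-14 + 43 days = 1996-12-27.

1996-10-07, 1996-11-14, 1996-12-27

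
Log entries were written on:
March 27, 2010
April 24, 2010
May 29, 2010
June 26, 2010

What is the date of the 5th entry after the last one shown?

November 27, 2010

All Saturdays; the gaps (28, 35, 28) vary with month length.
This is the last Saturday of each month.
Last Saturday of July 2010: July 31, 2010.
August 2010 ends with Saturday August 28, 2010.
Last Saturday of September 2010: September 25, 2010.
Last Saturday of October 2010: October 30, 2010.
November 2010 ends with Saturday November 27, 2010.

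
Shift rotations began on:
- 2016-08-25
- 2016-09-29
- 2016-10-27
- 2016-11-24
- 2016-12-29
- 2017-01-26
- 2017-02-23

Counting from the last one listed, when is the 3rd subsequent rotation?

These are Thursdays with 35, 28, 28, 35, 28, 28-day gaps.
Each is the final Thursday of its month — 2016-09-29 is past the 28th, so '4th Thursday' doesn't fit.
March 2017 ends with Thursday 2017-03-30.
April 2017 ends with Thursday 2017-04-27.
May 2017 ends with Thursday 2017-05-25.

2017-05-25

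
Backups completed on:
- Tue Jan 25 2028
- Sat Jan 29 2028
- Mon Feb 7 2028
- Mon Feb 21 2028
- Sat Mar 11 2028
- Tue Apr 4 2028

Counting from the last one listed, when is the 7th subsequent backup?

Tue Feb 6 2029

Gaps: 4, 9, 14, 19, 24 days — each gap is 5 larger than the previous one.
Next gap: 29 days. Tue Apr 4 2028 + 29 days = Wed May 3 2028.
Next gap: 34 days. Wed May 3 2028 + 34 days = Tue Jun 6 2028.
Next gap: 39 days. Tue Jun 6 2028 + 39 days = Sat Jul 15 2028.
Next gap: 44 days. Sat Jul 15 2028 + 44 days = Mon Aug 28 2028.
Next gap: 49 days. Mon Aug 28 2028 + 49 days = Mon Oct 16 2028.
Next gap: 54 days. Mon Oct 16 2028 + 54 days = Sat Dec 9 2028.
Next gap: 59 days. Sat Dec 9 2028 + 59 days = Tue Feb 6 2029.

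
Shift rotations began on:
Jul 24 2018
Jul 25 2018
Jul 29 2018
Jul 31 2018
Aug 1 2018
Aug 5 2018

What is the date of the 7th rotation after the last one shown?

Aug 21 2018

Gaps: 1, 4, 2, 1, 4 days — not constant, but cyclic with period 3.
The events fall on every Tuesday, Wednesday and Sunday.
Next Tuesday: Aug 7 2018.
The following Wednesday is Aug 8 2018.
The following Sunday is Aug 12 2018.
The following Tuesday is Aug 14 2018.
The following Wednesday is Aug 15 2018.
The following Sunday is Aug 19 2018.
Next Tuesday: Aug 21 2018.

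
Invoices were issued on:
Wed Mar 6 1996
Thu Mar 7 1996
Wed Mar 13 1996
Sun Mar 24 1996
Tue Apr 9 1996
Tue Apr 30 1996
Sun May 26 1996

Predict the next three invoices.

Wed Jun 26 1996, Thu Aug 1 1996, Wed Sep 11 1996

Intervals are 1, 6, 11, 16, 21, 26 days — an arithmetic progression with common difference 5.
Next gap: 31 days. Sun May 26 1996 + 31 days = Wed Jun 26 1996.
Next gap: 36 days. Wed Jun 26 1996 + 36 days = Thu Aug 1 1996.
Next gap: 41 days. Thu Aug 1 1996 + 41 days = Wed Sep 11 1996.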